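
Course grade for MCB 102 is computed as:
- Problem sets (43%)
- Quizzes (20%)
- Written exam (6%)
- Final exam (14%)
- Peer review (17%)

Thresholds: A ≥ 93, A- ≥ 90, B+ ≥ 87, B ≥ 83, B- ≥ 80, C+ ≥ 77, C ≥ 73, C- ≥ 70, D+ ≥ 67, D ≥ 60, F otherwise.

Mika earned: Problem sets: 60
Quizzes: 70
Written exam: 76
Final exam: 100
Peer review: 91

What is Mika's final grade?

C

Weighted total:
  Problem sets 60 × 0.43 = 25.8
  Quizzes 70 × 0.2 = 14
  Written exam 76 × 0.06 = 4.56
  Final exam 100 × 0.14 = 14
  Peer review 91 × 0.17 = 15.47
Sum = 73.83
73.83 is ≥ 73 and < 77 → C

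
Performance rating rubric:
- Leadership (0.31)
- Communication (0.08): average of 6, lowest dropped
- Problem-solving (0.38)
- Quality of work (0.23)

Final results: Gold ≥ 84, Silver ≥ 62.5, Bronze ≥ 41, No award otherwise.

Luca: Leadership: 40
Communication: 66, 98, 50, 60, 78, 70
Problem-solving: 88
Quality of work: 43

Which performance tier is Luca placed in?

Bronze

Communication: drop 50 → average of remaining 5 = 372/5 = 74.4
Weighted total:
  Leadership 40 × 0.31 = 12.4
  Communication 74.4 × 0.08 = 5.952
  Problem-solving 88 × 0.38 = 33.44
  Quality of work 43 × 0.23 = 9.89
Sum = 61.682
61.682 is ≥ 41 and < 62.5 → Bronze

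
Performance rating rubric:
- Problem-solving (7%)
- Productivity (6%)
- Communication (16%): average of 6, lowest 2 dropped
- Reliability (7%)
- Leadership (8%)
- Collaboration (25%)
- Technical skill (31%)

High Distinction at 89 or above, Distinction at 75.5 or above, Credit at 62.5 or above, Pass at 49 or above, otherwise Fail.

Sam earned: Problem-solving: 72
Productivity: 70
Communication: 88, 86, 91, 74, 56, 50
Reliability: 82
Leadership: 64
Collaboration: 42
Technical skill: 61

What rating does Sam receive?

Credit

Communication: drop 50, 56 → average of remaining 4 = 339/4 = 84.75
Weighted total:
  Problem-solving 72 × 0.07 = 5.04
  Productivity 70 × 0.06 = 4.2
  Communication 84.75 × 0.16 = 13.56
  Reliability 82 × 0.07 = 5.74
  Leadership 64 × 0.08 = 5.12
  Collaboration 42 × 0.25 = 10.5
  Technical skill 61 × 0.31 = 18.91
Sum = 63.07
63.07 is ≥ 62.5 and < 75.5 → Credit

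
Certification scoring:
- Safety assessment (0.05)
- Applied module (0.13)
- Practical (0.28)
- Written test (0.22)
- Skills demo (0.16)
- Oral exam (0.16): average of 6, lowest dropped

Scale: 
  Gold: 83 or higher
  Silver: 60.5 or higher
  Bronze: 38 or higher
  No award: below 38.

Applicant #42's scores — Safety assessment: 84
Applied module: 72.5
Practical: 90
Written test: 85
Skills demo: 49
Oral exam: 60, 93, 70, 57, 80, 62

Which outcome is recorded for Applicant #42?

Oral exam: drop 57 → average of remaining 5 = 365/5 = 73
Weighted total:
  Safety assessment 84 × 0.05 = 4.2
  Applied module 72.5 × 0.13 = 9.425
  Practical 90 × 0.28 = 25.2
  Written test 85 × 0.22 = 18.7
  Skills demo 49 × 0.16 = 7.84
  Oral exam 73 × 0.16 = 11.68
Sum = 77.045
77.045 is ≥ 60.5 and < 83 → Silver

Silver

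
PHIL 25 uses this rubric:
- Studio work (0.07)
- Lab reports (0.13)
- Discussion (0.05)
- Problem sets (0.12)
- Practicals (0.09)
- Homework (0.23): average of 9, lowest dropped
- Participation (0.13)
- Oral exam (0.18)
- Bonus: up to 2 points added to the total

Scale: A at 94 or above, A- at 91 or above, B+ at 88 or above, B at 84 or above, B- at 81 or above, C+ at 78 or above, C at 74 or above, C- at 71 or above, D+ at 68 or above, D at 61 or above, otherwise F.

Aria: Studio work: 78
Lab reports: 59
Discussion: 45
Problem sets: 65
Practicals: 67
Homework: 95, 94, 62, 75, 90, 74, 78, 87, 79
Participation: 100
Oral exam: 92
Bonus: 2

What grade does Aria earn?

C+

Homework: drop 62 → average of remaining 8 = 672/8 = 84
Weighted total:
  Studio work 78 × 0.07 = 5.46
  Lab reports 59 × 0.13 = 7.67
  Discussion 45 × 0.05 = 2.25
  Problem sets 65 × 0.12 = 7.8
  Practicals 67 × 0.09 = 6.03
  Homework 84 × 0.23 = 19.32
  Participation 100 × 0.13 = 13
  Oral exam 92 × 0.18 = 16.56
Sum = 78.09
Bonus: 78.09 + 2 = 80.09
80.09 is ≥ 78 and < 81 → C+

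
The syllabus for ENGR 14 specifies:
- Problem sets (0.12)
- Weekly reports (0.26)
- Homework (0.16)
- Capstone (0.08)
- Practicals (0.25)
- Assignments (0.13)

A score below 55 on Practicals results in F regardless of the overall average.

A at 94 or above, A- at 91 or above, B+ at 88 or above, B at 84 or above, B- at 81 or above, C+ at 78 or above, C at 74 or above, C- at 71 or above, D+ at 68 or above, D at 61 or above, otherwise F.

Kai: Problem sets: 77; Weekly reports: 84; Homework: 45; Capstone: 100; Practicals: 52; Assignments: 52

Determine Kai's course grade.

Practicals score 52 < 55: minimum not met.
Weighted total:
  Problem sets 77 × 0.12 = 9.24
  Weekly reports 84 × 0.26 = 21.84
  Homework 45 × 0.16 = 7.2
  Capstone 100 × 0.08 = 8
  Practicals 52 × 0.25 = 13
  Assignments 52 × 0.13 = 6.76
Sum = 66.04
Because the Practicals minimum was not met, the result is F.

F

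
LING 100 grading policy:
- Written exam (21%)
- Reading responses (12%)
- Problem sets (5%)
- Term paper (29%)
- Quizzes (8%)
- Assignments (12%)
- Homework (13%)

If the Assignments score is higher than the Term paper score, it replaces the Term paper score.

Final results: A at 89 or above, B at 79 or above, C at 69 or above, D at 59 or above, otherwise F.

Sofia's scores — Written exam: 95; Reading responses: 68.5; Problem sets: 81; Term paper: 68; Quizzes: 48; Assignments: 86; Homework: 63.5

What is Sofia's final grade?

Assignments (86) > Term paper (68), so Term paper counts as 86.
Weighted total:
  Written exam 95 × 0.21 = 19.95
  Reading responses 68.5 × 0.12 = 8.22
  Problem sets 81 × 0.05 = 4.05
  Term paper 86 × 0.29 = 24.94
  Quizzes 48 × 0.08 = 3.84
  Assignments 86 × 0.12 = 10.32
  Homework 63.5 × 0.13 = 8.255
Sum = 79.575
79.575 is ≥ 79 and < 89 → B

B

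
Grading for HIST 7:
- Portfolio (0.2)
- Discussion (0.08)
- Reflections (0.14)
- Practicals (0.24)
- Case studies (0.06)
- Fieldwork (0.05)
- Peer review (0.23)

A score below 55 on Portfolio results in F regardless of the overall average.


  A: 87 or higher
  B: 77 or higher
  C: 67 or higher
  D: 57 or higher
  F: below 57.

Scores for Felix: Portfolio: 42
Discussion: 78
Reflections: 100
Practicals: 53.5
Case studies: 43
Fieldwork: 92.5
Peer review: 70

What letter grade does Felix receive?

Portfolio score 42 < 55: minimum not met.
Weighted total:
  Portfolio 42 × 0.2 = 8.4
  Discussion 78 × 0.08 = 6.24
  Reflections 100 × 0.14 = 14
  Practicals 53.5 × 0.24 = 12.84
  Case studies 43 × 0.06 = 2.58
  Fieldwork 92.5 × 0.05 = 4.625
  Peer review 70 × 0.23 = 16.1
Sum = 64.785
Because the Portfolio minimum was not met, the result is F.

F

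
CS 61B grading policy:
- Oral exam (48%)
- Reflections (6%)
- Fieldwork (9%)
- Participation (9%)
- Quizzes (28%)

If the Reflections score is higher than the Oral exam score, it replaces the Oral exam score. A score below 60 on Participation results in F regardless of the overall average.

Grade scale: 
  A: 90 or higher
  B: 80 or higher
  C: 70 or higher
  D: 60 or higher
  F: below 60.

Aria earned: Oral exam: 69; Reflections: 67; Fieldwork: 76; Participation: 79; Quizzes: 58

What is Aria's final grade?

D

Reflections (67) ≤ Oral exam (69), so Oral exam stays at 69.
Participation score 79 ≥ 60: minimum met.
Weighted total:
  Oral exam 69 × 0.48 = 33.12
  Reflections 67 × 0.06 = 4.02
  Fieldwork 76 × 0.09 = 6.84
  Participation 79 × 0.09 = 7.11
  Quizzes 58 × 0.28 = 16.24
Sum = 67.33
67.33 is ≥ 60 and < 70 → D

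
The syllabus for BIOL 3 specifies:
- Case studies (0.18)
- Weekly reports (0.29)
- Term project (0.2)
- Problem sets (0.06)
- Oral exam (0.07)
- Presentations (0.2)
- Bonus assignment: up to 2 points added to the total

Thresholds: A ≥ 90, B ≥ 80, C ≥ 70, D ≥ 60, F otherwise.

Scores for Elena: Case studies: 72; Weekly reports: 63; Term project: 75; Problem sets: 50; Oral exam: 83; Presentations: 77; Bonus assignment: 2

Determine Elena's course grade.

Weighted total:
  Case studies 72 × 0.18 = 12.96
  Weekly reports 63 × 0.29 = 18.27
  Term project 75 × 0.2 = 15
  Problem sets 50 × 0.06 = 3
  Oral exam 83 × 0.07 = 5.81
  Presentations 77 × 0.2 = 15.4
Sum = 70.44
Bonus assignment: 70.44 + 2 = 72.44
72.44 is ≥ 70 and < 80 → C

C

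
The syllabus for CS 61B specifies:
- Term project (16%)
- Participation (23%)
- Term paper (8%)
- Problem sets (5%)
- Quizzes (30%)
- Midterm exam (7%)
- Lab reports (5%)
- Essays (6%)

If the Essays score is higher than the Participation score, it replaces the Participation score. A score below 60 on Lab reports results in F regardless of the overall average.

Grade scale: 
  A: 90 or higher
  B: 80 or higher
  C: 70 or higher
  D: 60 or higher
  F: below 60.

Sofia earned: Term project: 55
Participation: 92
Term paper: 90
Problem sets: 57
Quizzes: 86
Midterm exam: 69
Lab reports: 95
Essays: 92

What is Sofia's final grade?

B

Essays (92) ≤ Participation (92), so Participation stays at 92.
Lab reports score 95 ≥ 60: minimum met.
Weighted total:
  Term project 55 × 0.16 = 8.8
  Participation 92 × 0.23 = 21.16
  Term paper 90 × 0.08 = 7.2
  Problem sets 57 × 0.05 = 2.85
  Quizzes 86 × 0.3 = 25.8
  Midterm exam 69 × 0.07 = 4.83
  Lab reports 95 × 0.05 = 4.75
  Essays 92 × 0.06 = 5.52
Sum = 80.91
80.91 is ≥ 80 and < 90 → B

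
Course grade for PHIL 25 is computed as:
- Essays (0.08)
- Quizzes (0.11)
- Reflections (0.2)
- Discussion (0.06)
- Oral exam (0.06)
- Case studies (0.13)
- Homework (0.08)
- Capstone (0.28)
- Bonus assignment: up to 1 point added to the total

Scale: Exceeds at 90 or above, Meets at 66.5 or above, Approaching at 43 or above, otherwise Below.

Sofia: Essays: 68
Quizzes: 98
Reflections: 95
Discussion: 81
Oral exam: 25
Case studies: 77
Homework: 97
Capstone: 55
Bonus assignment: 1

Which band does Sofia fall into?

Meets

Weighted total:
  Essays 68 × 0.08 = 5.44
  Quizzes 98 × 0.11 = 10.78
  Reflections 95 × 0.2 = 19
  Discussion 81 × 0.06 = 4.86
  Oral exam 25 × 0.06 = 1.5
  Case studies 77 × 0.13 = 10.01
  Homework 97 × 0.08 = 7.76
  Capstone 55 × 0.28 = 15.4
Sum = 74.75
Bonus assignment: 74.75 + 1 = 75.75
75.75 is ≥ 66.5 and < 90 → Meets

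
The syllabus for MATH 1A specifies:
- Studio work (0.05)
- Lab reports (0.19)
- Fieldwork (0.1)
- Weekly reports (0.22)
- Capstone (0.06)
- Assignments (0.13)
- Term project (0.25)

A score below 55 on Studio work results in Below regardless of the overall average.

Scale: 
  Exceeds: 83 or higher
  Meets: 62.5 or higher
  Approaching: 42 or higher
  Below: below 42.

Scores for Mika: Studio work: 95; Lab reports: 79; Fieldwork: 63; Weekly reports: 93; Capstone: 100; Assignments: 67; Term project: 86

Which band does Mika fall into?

Meets

Studio work score 95 ≥ 55: minimum met.
Weighted total:
  Studio work 95 × 0.05 = 4.75
  Lab reports 79 × 0.19 = 15.01
  Fieldwork 63 × 0.1 = 6.3
  Weekly reports 93 × 0.22 = 20.46
  Capstone 100 × 0.06 = 6
  Assignments 67 × 0.13 = 8.71
  Term project 86 × 0.25 = 21.5
Sum = 82.73
82.73 is ≥ 62.5 and < 83 → Meets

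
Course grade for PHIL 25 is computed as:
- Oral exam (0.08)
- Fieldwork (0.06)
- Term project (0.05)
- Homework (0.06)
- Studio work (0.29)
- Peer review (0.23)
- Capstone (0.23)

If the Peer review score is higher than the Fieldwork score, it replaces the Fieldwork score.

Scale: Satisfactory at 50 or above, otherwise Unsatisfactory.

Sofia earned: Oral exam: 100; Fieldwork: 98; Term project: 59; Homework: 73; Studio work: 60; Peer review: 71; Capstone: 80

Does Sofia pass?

Peer review (71) ≤ Fieldwork (98), so Fieldwork stays at 98.
Weighted total:
  Oral exam 100 × 0.08 = 8
  Fieldwork 98 × 0.06 = 5.88
  Term project 59 × 0.05 = 2.95
  Homework 73 × 0.06 = 4.38
  Studio work 60 × 0.29 = 17.4
  Peer review 71 × 0.23 = 16.33
  Capstone 80 × 0.23 = 18.4
Sum = 73.34
73.34 ≥ 50 → Satisfactory

Satisfactory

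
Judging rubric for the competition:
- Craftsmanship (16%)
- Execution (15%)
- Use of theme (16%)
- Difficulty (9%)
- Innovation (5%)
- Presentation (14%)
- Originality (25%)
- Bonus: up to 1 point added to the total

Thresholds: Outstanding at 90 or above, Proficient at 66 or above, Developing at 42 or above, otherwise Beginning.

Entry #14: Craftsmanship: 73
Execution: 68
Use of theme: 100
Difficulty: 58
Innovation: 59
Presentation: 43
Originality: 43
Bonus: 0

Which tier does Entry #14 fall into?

Weighted total:
  Craftsmanship 73 × 0.16 = 11.68
  Execution 68 × 0.15 = 10.2
  Use of theme 100 × 0.16 = 16
  Difficulty 58 × 0.09 = 5.22
  Innovation 59 × 0.05 = 2.95
  Presentation 43 × 0.14 = 6.02
  Originality 43 × 0.25 = 10.75
Sum = 62.82
Bonus: 62.82 + 0 = 62.82
62.82 is ≥ 42 and < 66 → Developing

Developing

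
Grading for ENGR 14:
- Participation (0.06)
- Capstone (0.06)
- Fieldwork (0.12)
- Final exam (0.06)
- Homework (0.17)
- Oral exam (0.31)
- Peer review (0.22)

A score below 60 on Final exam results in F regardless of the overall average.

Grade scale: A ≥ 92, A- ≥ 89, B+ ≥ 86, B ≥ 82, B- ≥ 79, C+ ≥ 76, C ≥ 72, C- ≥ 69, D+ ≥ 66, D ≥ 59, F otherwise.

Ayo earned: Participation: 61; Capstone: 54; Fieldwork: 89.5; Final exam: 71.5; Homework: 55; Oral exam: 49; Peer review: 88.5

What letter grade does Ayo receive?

Final exam score 71.5 ≥ 60: minimum met.
Weighted total:
  Participation 61 × 0.06 = 3.66
  Capstone 54 × 0.06 = 3.24
  Fieldwork 89.5 × 0.12 = 10.74
  Final exam 71.5 × 0.06 = 4.29
  Homework 55 × 0.17 = 9.35
  Oral exam 49 × 0.31 = 15.19
  Peer review 88.5 × 0.22 = 19.47
Sum = 65.94
65.94 is ≥ 59 and < 66 → D

D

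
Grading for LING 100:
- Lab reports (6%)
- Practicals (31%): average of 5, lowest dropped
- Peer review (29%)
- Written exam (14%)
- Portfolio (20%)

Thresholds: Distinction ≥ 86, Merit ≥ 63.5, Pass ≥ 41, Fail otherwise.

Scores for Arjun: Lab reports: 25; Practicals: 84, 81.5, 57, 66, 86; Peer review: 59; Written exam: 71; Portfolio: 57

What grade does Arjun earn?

Practicals: drop 57 → average of remaining 4 = 317.5/4 = 79.375
Weighted total:
  Lab reports 25 × 0.06 = 1.5
  Practicals 79.375 × 0.31 = 24.60625
  Peer review 59 × 0.29 = 17.11
  Written exam 71 × 0.14 = 9.94
  Portfolio 57 × 0.2 = 11.4
Sum = 64.55625
64.55625 is ≥ 63.5 and < 86 → Merit

Merit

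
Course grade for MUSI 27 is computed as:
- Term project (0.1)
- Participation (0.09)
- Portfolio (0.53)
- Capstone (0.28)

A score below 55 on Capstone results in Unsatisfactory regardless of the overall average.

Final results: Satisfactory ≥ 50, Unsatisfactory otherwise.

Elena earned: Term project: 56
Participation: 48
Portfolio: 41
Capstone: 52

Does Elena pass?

Unsatisfactory

Capstone score 52 < 55: minimum not met.
Weighted total:
  Term project 56 × 0.1 = 5.6
  Participation 48 × 0.09 = 4.32
  Portfolio 41 × 0.53 = 21.73
  Capstone 52 × 0.28 = 14.56
Sum = 46.21
Because the Capstone minimum was not met, the result is Unsatisfactory.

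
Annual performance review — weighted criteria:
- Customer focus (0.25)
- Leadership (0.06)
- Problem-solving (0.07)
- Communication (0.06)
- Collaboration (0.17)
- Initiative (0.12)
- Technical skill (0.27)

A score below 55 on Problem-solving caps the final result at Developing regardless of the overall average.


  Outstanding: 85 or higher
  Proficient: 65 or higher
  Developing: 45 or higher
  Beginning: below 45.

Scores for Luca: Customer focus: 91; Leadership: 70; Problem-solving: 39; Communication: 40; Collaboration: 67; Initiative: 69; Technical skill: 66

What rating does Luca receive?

Problem-solving score 39 < 55: minimum not met.
Weighted total:
  Customer focus 91 × 0.25 = 22.75
  Leadership 70 × 0.06 = 4.2
  Problem-solving 39 × 0.07 = 2.73
  Communication 40 × 0.06 = 2.4
  Collaboration 67 × 0.17 = 11.39
  Initiative 69 × 0.12 = 8.28
  Technical skill 66 × 0.27 = 17.82
Sum = 69.57
69.57 would be Proficient; cap at Developing applies → Developing.

Developing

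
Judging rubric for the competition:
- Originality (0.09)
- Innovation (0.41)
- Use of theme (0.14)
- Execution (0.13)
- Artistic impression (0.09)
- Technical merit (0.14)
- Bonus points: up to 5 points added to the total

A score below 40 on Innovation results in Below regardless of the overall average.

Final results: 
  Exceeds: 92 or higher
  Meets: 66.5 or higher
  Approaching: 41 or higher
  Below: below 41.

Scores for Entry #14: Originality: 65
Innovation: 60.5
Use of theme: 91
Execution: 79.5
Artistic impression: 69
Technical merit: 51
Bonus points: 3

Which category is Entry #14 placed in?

Innovation score 60.5 ≥ 40: minimum met.
Weighted total:
  Originality 65 × 0.09 = 5.85
  Innovation 60.5 × 0.41 = 24.805
  Use of theme 91 × 0.14 = 12.74
  Execution 79.5 × 0.13 = 10.335
  Artistic impression 69 × 0.09 = 6.21
  Technical merit 51 × 0.14 = 7.14
Sum = 67.08
Bonus points: 67.08 + 3 = 70.08
70.08 is ≥ 66.5 and < 92 → Meets

Meets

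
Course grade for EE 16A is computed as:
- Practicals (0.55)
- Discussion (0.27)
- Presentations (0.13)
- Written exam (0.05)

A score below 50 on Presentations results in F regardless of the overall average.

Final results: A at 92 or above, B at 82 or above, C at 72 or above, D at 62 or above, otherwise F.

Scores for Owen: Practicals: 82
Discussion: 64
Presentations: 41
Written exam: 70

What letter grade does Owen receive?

F

Presentations score 41 < 50: minimum not met.
Weighted total:
  Practicals 82 × 0.55 = 45.1
  Discussion 64 × 0.27 = 17.28
  Presentations 41 × 0.13 = 5.33
  Written exam 70 × 0.05 = 3.5
Sum = 71.21
Because the Presentations minimum was not met, the result is F.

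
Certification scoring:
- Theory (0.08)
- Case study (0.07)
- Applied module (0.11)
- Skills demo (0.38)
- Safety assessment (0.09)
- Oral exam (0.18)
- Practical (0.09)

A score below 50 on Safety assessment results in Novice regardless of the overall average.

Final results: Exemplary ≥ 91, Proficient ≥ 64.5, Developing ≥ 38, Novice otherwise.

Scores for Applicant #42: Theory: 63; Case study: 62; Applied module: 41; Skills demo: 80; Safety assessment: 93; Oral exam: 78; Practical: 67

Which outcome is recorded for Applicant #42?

Safety assessment score 93 ≥ 50: minimum met.
Weighted total:
  Theory 63 × 0.08 = 5.04
  Case study 62 × 0.07 = 4.34
  Applied module 41 × 0.11 = 4.51
  Skills demo 80 × 0.38 = 30.4
  Safety assessment 93 × 0.09 = 8.37
  Oral exam 78 × 0.18 = 14.04
  Practical 67 × 0.09 = 6.03
Sum = 72.73
72.73 is ≥ 64.5 and < 91 → Proficient

Proficient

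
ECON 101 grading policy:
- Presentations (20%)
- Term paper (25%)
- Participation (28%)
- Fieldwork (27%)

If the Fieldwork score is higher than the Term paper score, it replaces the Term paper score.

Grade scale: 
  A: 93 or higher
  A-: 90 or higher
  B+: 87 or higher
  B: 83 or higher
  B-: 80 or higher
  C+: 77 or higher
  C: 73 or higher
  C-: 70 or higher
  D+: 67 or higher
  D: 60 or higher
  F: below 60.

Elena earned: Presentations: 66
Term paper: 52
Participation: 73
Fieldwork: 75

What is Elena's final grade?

C-

Fieldwork (75) > Term paper (52), so Term paper counts as 75.
Weighted total:
  Presentations 66 × 0.2 = 13.2
  Term paper 75 × 0.25 = 18.75
  Participation 73 × 0.28 = 20.44
  Fieldwork 75 × 0.27 = 20.25
Sum = 72.64
72.64 is ≥ 70 and < 73 → C-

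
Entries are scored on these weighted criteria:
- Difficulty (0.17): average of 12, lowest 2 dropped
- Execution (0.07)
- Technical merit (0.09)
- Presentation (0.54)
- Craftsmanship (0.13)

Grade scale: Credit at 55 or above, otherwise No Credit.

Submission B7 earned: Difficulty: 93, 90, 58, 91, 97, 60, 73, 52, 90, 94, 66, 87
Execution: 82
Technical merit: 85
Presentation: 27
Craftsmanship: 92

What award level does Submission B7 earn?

Difficulty: drop 52, 58 → average of remaining 10 = 841/10 = 84.1
Weighted total:
  Difficulty 84.1 × 0.17 = 14.297
  Execution 82 × 0.07 = 5.74
  Technical merit 85 × 0.09 = 7.65
  Presentation 27 × 0.54 = 14.58
  Craftsmanship 92 × 0.13 = 11.96
Sum = 54.227
54.227 < 55 → No Credit

No Credit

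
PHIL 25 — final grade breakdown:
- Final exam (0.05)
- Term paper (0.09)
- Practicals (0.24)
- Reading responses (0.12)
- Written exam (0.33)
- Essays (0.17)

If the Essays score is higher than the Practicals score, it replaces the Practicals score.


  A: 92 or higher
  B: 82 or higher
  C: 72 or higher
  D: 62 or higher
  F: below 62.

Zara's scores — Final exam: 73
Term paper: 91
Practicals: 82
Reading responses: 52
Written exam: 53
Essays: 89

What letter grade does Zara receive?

Essays (89) > Practicals (82), so Practicals counts as 89.
Weighted total:
  Final exam 73 × 0.05 = 3.65
  Term paper 91 × 0.09 = 8.19
  Practicals 89 × 0.24 = 21.36
  Reading responses 52 × 0.12 = 6.24
  Written exam 53 × 0.33 = 17.49
  Essays 89 × 0.17 = 15.13
Sum = 72.06
72.06 is ≥ 72 and < 82 → C

C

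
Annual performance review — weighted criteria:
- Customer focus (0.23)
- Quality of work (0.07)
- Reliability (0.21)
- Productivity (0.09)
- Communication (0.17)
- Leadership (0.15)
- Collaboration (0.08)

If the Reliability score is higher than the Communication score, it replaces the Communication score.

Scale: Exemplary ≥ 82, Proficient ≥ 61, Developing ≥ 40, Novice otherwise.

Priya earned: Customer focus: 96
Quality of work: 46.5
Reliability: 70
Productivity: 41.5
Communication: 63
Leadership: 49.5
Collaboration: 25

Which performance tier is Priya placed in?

Reliability (70) > Communication (63), so Communication counts as 70.
Weighted total:
  Customer focus 96 × 0.23 = 22.08
  Quality of work 46.5 × 0.07 = 3.255
  Reliability 70 × 0.21 = 14.7
  Productivity 41.5 × 0.09 = 3.735
  Communication 70 × 0.17 = 11.9
  Leadership 49.5 × 0.15 = 7.425
  Collaboration 25 × 0.08 = 2
Sum = 65.095
65.095 is ≥ 61 and < 82 → Proficient

Proficient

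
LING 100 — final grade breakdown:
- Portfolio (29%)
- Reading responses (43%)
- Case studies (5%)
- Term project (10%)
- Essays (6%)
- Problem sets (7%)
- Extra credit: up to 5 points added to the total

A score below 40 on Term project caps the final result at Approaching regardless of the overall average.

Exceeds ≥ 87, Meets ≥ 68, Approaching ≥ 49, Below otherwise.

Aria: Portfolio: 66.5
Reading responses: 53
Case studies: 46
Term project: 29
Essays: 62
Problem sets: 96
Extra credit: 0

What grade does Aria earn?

Term project score 29 < 40: minimum not met.
Weighted total:
  Portfolio 66.5 × 0.29 = 19.285
  Reading responses 53 × 0.43 = 22.79
  Case studies 46 × 0.05 = 2.3
  Term project 29 × 0.1 = 2.9
  Essays 62 × 0.06 = 3.72
  Problem sets 96 × 0.07 = 6.72
Sum = 57.715
Extra credit: 57.715 + 0 = 57.715
57.715 would be Approaching; cap at Approaching applies → Approaching.

Approaching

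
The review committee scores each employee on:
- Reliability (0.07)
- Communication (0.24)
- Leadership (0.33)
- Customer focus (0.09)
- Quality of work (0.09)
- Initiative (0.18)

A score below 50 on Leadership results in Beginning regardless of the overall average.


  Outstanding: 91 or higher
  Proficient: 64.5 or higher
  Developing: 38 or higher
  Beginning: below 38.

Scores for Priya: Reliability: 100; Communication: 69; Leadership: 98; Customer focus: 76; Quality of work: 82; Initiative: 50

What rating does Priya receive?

Proficient

Leadership score 98 ≥ 50: minimum met.
Weighted total:
  Reliability 100 × 0.07 = 7
  Communication 69 × 0.24 = 16.56
  Leadership 98 × 0.33 = 32.34
  Customer focus 76 × 0.09 = 6.84
  Quality of work 82 × 0.09 = 7.38
  Initiative 50 × 0.18 = 9
Sum = 79.12
79.12 is ≥ 64.5 and < 91 → Proficient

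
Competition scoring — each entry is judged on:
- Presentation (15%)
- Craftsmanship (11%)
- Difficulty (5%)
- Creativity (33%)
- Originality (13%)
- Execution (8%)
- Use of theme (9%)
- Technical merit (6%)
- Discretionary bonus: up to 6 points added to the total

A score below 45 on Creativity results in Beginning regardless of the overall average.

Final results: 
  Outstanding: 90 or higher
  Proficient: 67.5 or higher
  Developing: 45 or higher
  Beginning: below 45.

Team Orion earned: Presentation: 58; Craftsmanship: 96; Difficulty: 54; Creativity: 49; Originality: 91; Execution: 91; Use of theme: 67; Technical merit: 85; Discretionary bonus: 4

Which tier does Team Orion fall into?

Proficient

Creativity score 49 ≥ 45: minimum met.
Weighted total:
  Presentation 58 × 0.15 = 8.7
  Craftsmanship 96 × 0.11 = 10.56
  Difficulty 54 × 0.05 = 2.7
  Creativity 49 × 0.33 = 16.17
  Originality 91 × 0.13 = 11.83
  Execution 91 × 0.08 = 7.28
  Use of theme 67 × 0.09 = 6.03
  Technical merit 85 × 0.06 = 5.1
Sum = 68.37
Discretionary bonus: 68.37 + 4 = 72.37
72.37 is ≥ 67.5 and < 90 → Proficient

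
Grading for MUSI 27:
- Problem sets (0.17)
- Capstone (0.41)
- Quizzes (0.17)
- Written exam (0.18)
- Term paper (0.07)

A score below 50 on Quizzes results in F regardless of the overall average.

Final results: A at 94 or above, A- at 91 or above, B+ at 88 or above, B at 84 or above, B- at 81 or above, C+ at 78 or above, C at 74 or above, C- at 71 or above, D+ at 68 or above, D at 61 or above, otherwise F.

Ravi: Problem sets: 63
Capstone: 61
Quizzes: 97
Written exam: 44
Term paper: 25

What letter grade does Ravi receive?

D

Quizzes score 97 ≥ 50: minimum met.
Weighted total:
  Problem sets 63 × 0.17 = 10.71
  Capstone 61 × 0.41 = 25.01
  Quizzes 97 × 0.17 = 16.49
  Written exam 44 × 0.18 = 7.92
  Term paper 25 × 0.07 = 1.75
Sum = 61.88
61.88 is ≥ 61 and < 68 → D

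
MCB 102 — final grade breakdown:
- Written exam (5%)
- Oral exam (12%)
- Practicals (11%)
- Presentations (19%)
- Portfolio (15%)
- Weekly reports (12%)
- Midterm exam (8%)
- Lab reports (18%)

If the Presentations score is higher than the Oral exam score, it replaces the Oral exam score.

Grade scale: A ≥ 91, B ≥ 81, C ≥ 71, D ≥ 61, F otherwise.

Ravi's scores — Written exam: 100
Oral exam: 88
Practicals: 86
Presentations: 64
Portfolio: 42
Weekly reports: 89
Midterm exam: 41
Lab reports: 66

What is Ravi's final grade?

D

Presentations (64) ≤ Oral exam (88), so Oral exam stays at 88.
Weighted total:
  Written exam 100 × 0.05 = 5
  Oral exam 88 × 0.12 = 10.56
  Practicals 86 × 0.11 = 9.46
  Presentations 64 × 0.19 = 12.16
  Portfolio 42 × 0.15 = 6.3
  Weekly reports 89 × 0.12 = 10.68
  Midterm exam 41 × 0.08 = 3.28
  Lab reports 66 × 0.18 = 11.88
Sum = 69.32
69.32 is ≥ 61 and < 71 → D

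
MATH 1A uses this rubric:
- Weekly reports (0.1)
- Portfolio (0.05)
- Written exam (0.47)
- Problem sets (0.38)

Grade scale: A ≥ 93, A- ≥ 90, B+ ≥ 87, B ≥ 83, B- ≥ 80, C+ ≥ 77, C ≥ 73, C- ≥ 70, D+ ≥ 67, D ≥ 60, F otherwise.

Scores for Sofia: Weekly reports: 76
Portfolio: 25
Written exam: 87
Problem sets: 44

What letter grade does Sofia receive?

Weighted total:
  Weekly reports 76 × 0.1 = 7.6
  Portfolio 25 × 0.05 = 1.25
  Written exam 87 × 0.47 = 40.89
  Problem sets 44 × 0.38 = 16.72
Sum = 66.46
66.46 is ≥ 60 and < 67 → D

D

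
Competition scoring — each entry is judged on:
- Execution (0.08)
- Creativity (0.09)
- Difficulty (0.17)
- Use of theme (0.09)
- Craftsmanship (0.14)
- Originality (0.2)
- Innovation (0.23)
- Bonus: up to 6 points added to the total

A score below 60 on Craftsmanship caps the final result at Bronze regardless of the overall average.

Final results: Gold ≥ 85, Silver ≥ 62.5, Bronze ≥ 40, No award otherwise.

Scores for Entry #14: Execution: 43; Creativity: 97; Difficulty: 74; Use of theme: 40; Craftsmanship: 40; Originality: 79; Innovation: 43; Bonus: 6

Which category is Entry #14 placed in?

Bronze

Craftsmanship score 40 < 60: minimum not met.
Weighted total:
  Execution 43 × 0.08 = 3.44
  Creativity 97 × 0.09 = 8.73
  Difficulty 74 × 0.17 = 12.58
  Use of theme 40 × 0.09 = 3.6
  Craftsmanship 40 × 0.14 = 5.6
  Originality 79 × 0.2 = 15.8
  Innovation 43 × 0.23 = 9.89
Sum = 59.64
Bonus: 59.64 + 6 = 65.64
65.64 would be Silver; cap at Bronze applies → Bronze.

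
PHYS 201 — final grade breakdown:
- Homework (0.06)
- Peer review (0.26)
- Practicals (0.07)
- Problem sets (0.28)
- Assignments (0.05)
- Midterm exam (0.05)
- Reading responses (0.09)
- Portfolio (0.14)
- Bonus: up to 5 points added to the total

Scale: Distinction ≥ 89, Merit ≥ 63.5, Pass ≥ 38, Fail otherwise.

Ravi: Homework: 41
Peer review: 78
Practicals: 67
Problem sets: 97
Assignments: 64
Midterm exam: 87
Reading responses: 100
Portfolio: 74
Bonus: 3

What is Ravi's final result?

Weighted total:
  Homework 41 × 0.06 = 2.46
  Peer review 78 × 0.26 = 20.28
  Practicals 67 × 0.07 = 4.69
  Problem sets 97 × 0.28 = 27.16
  Assignments 64 × 0.05 = 3.2
  Midterm exam 87 × 0.05 = 4.35
  Reading responses 100 × 0.09 = 9
  Portfolio 74 × 0.14 = 10.36
Sum = 81.5
Bonus: 81.5 + 3 = 84.5
84.5 is ≥ 63.5 and < 89 → Merit

Merit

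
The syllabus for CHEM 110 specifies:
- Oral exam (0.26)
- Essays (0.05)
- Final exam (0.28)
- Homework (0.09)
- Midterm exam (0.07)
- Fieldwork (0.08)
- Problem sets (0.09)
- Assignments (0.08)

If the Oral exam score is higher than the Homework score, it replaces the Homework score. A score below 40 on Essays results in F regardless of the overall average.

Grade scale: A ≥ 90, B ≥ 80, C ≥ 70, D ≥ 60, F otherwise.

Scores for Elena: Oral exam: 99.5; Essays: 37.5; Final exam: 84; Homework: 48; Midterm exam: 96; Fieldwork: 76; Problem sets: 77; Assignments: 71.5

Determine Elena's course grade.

Oral exam (99.5) > Homework (48), so Homework counts as 99.5.
Essays score 37.5 < 40: minimum not met.
Weighted total:
  Oral exam 99.5 × 0.26 = 25.87
  Essays 37.5 × 0.05 = 1.875
  Final exam 84 × 0.28 = 23.52
  Homework 99.5 × 0.09 = 8.955
  Midterm exam 96 × 0.07 = 6.72
  Fieldwork 76 × 0.08 = 6.08
  Problem sets 77 × 0.09 = 6.93
  Assignments 71.5 × 0.08 = 5.72
Sum = 85.67
Because the Essays minimum was not met, the result is F.

F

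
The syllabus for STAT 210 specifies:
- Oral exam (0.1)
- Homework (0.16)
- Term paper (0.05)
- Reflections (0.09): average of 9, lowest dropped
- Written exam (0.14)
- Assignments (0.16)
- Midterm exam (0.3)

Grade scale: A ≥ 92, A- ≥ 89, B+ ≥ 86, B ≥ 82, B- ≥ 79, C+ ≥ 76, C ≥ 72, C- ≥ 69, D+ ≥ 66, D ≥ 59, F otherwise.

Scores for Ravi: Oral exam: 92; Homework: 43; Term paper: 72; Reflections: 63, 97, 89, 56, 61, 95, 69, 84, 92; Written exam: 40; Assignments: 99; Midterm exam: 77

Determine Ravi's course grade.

C-

Reflections: drop 56 → average of remaining 8 = 650/8 = 81.25
Weighted total:
  Oral exam 92 × 0.1 = 9.2
  Homework 43 × 0.16 = 6.88
  Term paper 72 × 0.05 = 3.6
  Reflections 81.25 × 0.09 = 7.3125
  Written exam 40 × 0.14 = 5.6
  Assignments 99 × 0.16 = 15.84
  Midterm exam 77 × 0.3 = 23.1
Sum = 71.5325
71.5325 is ≥ 69 and < 72 → C-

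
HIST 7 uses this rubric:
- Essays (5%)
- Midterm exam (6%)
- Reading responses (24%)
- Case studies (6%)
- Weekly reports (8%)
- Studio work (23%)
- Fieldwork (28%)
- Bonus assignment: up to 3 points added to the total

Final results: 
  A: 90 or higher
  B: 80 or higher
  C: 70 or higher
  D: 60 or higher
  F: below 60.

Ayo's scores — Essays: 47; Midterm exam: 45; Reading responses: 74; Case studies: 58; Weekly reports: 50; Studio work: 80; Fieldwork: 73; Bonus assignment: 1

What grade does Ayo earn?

C

Weighted total:
  Essays 47 × 0.05 = 2.35
  Midterm exam 45 × 0.06 = 2.7
  Reading responses 74 × 0.24 = 17.76
  Case studies 58 × 0.06 = 3.48
  Weekly reports 50 × 0.08 = 4
  Studio work 80 × 0.23 = 18.4
  Fieldwork 73 × 0.28 = 20.44
Sum = 69.13
Bonus assignment: 69.13 + 1 = 70.13
70.13 is ≥ 70 and < 80 → C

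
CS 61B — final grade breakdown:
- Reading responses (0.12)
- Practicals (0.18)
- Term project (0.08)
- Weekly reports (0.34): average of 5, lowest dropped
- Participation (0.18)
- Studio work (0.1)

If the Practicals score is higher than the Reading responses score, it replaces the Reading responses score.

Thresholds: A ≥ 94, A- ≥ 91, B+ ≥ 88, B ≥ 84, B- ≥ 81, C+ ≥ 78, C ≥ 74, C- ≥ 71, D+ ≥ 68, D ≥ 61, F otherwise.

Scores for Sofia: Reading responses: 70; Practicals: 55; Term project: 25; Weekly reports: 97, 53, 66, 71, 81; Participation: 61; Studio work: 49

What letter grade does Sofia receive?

Weekly reports: drop 53 → average of remaining 4 = 315/4 = 78.75
Practicals (55) ≤ Reading responses (70), so Reading responses stays at 70.
Weighted total:
  Reading responses 70 × 0.12 = 8.4
  Practicals 55 × 0.18 = 9.9
  Term project 25 × 0.08 = 2
  Weekly reports 78.75 × 0.34 = 26.775
  Participation 61 × 0.18 = 10.98
  Studio work 49 × 0.1 = 4.9
Sum = 62.955
62.955 is ≥ 61 and < 68 → D

D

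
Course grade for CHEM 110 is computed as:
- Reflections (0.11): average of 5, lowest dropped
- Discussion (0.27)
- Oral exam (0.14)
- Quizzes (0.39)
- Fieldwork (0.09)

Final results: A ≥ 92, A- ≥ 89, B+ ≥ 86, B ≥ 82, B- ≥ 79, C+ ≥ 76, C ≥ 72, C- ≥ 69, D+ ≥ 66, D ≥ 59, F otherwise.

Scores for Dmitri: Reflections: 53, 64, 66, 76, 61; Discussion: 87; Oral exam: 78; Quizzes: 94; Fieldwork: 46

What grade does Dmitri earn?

B

Reflections: drop 53 → average of remaining 4 = 267/4 = 66.75
Weighted total:
  Reflections 66.75 × 0.11 = 7.3425
  Discussion 87 × 0.27 = 23.49
  Oral exam 78 × 0.14 = 10.92
  Quizzes 94 × 0.39 = 36.66
  Fieldwork 46 × 0.09 = 4.14
Sum = 82.5525
82.5525 is ≥ 82 and < 86 → B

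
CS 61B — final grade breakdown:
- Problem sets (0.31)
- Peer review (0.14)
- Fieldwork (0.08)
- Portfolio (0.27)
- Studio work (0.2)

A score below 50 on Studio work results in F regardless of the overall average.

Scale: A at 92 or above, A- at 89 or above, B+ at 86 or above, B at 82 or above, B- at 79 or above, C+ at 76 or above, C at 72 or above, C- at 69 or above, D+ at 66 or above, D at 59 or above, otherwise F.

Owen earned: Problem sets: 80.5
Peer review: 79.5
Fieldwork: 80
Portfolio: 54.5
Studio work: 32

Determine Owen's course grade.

Studio work score 32 < 50: minimum not met.
Weighted total:
  Problem sets 80.5 × 0.31 = 24.955
  Peer review 79.5 × 0.14 = 11.13
  Fieldwork 80 × 0.08 = 6.4
  Portfolio 54.5 × 0.27 = 14.715
  Studio work 32 × 0.2 = 6.4
Sum = 63.6
Because the Studio work minimum was not met, the result is F.

F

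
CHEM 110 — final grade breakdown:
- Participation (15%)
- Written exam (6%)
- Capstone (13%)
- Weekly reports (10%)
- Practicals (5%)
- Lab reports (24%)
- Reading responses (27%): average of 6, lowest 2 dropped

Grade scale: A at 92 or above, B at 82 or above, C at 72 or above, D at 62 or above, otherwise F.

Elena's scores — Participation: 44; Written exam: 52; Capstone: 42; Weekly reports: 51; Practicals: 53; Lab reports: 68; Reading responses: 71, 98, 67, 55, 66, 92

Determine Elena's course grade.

Reading responses: drop 55, 66 → average of remaining 4 = 328/4 = 82
Weighted total:
  Participation 44 × 0.15 = 6.6
  Written exam 52 × 0.06 = 3.12
  Capstone 42 × 0.13 = 5.46
  Weekly reports 51 × 0.1 = 5.1
  Practicals 53 × 0.05 = 2.65
  Lab reports 68 × 0.24 = 16.32
  Reading responses 82 × 0.27 = 22.14
Sum = 61.39
61.39 < 62 → F

F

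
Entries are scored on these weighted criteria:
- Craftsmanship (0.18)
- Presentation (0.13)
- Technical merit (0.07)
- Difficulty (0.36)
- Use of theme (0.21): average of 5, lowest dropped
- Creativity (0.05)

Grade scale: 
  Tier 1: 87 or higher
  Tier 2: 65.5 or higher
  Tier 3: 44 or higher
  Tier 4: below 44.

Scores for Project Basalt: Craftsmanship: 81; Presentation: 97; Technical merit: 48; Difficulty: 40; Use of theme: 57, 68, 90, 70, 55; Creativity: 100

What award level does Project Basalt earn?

Use of theme: drop 55 → average of remaining 4 = 285/4 = 71.25
Weighted total:
  Craftsmanship 81 × 0.18 = 14.58
  Presentation 97 × 0.13 = 12.61
  Technical merit 48 × 0.07 = 3.36
  Difficulty 40 × 0.36 = 14.4
  Use of theme 71.25 × 0.21 = 14.9625
  Creativity 100 × 0.05 = 5
Sum = 64.9125
64.9125 is ≥ 44 and < 65.5 → Tier 3

Tier 3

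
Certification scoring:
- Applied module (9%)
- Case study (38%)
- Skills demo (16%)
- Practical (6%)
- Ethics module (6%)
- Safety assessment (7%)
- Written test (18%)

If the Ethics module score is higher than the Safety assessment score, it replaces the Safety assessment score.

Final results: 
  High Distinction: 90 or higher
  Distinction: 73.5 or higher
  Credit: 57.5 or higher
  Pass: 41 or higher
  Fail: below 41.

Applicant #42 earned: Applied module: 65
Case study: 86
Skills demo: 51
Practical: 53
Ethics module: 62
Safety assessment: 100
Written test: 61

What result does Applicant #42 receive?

Ethics module (62) ≤ Safety assessment (100), so Safety assessment stays at 100.
Weighted total:
  Applied module 65 × 0.09 = 5.85
  Case study 86 × 0.38 = 32.68
  Skills demo 51 × 0.16 = 8.16
  Practical 53 × 0.06 = 3.18
  Ethics module 62 × 0.06 = 3.72
  Safety assessment 100 × 0.07 = 7
  Written test 61 × 0.18 = 10.98
Sum = 71.57
71.57 is ≥ 57.5 and < 73.5 → Credit

Credit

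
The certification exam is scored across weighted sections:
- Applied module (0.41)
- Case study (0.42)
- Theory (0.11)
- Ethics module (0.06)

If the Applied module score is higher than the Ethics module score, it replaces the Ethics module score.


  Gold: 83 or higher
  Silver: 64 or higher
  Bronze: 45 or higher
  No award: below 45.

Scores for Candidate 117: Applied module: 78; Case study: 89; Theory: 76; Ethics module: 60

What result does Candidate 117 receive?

Applied module (78) > Ethics module (60), so Ethics module counts as 78.
Weighted total:
  Applied module 78 × 0.41 = 31.98
  Case study 89 × 0.42 = 37.38
  Theory 76 × 0.11 = 8.36
  Ethics module 78 × 0.06 = 4.68
Sum = 82.4
82.4 is ≥ 64 and < 83 → Silver

Silver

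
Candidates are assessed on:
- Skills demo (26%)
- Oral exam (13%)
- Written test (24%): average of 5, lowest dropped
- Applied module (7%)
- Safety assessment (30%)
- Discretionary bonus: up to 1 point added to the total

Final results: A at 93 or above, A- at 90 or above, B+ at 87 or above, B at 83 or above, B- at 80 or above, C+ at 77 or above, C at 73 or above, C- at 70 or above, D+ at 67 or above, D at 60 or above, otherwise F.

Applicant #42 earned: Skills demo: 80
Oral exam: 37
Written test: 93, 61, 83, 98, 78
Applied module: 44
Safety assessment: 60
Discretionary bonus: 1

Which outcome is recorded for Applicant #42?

Written test: drop 61 → average of remaining 4 = 352/4 = 88
Weighted total:
  Skills demo 80 × 0.26 = 20.8
  Oral exam 37 × 0.13 = 4.81
  Written test 88 × 0.24 = 21.12
  Applied module 44 × 0.07 = 3.08
  Safety assessment 60 × 0.3 = 18
Sum = 67.81
Discretionary bonus: 67.81 + 1 = 68.81
68.81 is ≥ 67 and < 70 → D+

D+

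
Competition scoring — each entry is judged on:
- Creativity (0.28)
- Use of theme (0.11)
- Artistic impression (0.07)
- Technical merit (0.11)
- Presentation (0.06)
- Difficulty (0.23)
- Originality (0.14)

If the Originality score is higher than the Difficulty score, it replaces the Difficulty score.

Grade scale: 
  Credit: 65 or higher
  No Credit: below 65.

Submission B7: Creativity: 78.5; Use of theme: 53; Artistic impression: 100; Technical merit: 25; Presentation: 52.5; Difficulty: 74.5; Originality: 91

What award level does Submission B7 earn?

Credit

Originality (91) > Difficulty (74.5), so Difficulty counts as 91.
Weighted total:
  Creativity 78.5 × 0.28 = 21.98
  Use of theme 53 × 0.11 = 5.83
  Artistic impression 100 × 0.07 = 7
  Technical merit 25 × 0.11 = 2.75
  Presentation 52.5 × 0.06 = 3.15
  Difficulty 91 × 0.23 = 20.93
  Originality 91 × 0.14 = 12.74
Sum = 74.38
74.38 ≥ 65 → Credit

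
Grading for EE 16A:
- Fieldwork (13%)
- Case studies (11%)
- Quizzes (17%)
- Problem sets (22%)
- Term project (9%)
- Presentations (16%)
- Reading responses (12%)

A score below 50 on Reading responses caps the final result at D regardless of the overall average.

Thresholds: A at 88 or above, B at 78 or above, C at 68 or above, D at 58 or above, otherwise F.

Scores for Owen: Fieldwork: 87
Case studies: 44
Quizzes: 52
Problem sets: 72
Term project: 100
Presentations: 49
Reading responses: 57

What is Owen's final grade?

Reading responses score 57 ≥ 50: minimum met.
Weighted total:
  Fieldwork 87 × 0.13 = 11.31
  Case studies 44 × 0.11 = 4.84
  Quizzes 52 × 0.17 = 8.84
  Problem sets 72 × 0.22 = 15.84
  Term project 100 × 0.09 = 9
  Presentations 49 × 0.16 = 7.84
  Reading responses 57 × 0.12 = 6.84
Sum = 64.51
64.51 is ≥ 58 and < 68 → D

D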